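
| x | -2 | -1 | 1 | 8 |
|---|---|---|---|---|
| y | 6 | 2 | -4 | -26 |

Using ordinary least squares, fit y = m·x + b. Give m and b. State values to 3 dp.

m = -3.164, b = -0.754

Normal-equation sums: Σx·x = 70, Σx = 6, Σ1 = 4.
And Σx·y = -226, Σy = -22.
Δ = 70·4 − 6² = 244.
m = ((-226)·4 − 6·(-22))/244 = -193/61; b = (70·(-22) − 6·(-226))/244 = -46/61.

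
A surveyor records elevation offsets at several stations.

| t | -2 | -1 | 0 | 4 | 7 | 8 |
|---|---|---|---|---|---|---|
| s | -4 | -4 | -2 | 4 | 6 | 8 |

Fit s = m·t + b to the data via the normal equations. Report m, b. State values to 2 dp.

m = 1.23, b = -1.96

Sums needed: Σt·t = 134, Σt = 16, Σ1 = 6.
Right-hand side: Σt·s = 134, Σs = 8.
Determinant 134·6 − 16² = 548.
m = (134·6 − 16·8)/548 = 169/137; b = (134·8 − 16·134)/548 = -268/137.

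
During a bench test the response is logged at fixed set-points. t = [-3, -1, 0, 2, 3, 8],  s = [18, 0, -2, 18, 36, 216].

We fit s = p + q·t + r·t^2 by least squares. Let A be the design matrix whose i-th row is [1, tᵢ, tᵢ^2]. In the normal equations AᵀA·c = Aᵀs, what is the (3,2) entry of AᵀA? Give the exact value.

Row 3 ↔ basis t^2, column 2 ↔ basis t, so (AᵀA)_{3,2} = Σᵢ (t^2)·(t) = (9)·(-3) + (1)·(-1) + (0)·(0) + (4)·(2) + (9)·(3) + (64)·(8) = 519.

519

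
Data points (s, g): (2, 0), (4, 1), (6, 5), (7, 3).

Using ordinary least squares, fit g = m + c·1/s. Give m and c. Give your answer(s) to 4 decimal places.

The normal equations are: 4·m + (89/84)·c = 9;  (89/84)·m + (2545/7056)·c = 127/84.
Eliminating c: (2545/7056)·(row 1) − (89/84)·(row 2) gives (251/784)·m = (2545/7056)·9 − (89/84)·(127/84) = 5801/3528, so m = 11602/2259.
Then c = ((127/84) − (89/84)·(11602/2259))/(2545/7056) = -8204/753.

m = 5.1359, c = -10.8951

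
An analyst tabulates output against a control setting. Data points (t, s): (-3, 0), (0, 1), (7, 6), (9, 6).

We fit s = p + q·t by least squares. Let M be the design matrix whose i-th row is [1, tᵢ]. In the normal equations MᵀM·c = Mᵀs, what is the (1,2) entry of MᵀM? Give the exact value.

13

Row 1 ↔ basis 1, column 2 ↔ basis t, so (MᵀM)_{1,2} = Σᵢ t = (1)·(-3) + (1)·(0) + (1)·(7) + (1)·(9) = 13.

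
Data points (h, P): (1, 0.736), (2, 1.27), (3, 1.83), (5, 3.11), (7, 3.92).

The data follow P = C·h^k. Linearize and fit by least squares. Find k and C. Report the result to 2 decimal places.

k = 0.88, C = 0.72

Linearized form: ln P = k·ln h + ln C. From the 5 transformed points,
Sums: Σln h = 5.3471, Σ(ln h)² = 8.0643, Σln P = 3.0375, Σln h·ln P = 5.3140.
Normal system: [[8.0643, 5.3471]; [5.3471, 5]]·[k, ln C]ᵀ = [5.3140, 3.0375]ᵀ.
Δ = 8.0643·5 − (5.3471)² = 11.7297; k = (5.3140·5 − 5.3471·3.0375)/11.7297 = 0.88049, ln C = (8.0643·3.0375 − 5.3471·5.3140)/11.7297 = -0.33411, so C = exp(-0.33411) = 0.71597.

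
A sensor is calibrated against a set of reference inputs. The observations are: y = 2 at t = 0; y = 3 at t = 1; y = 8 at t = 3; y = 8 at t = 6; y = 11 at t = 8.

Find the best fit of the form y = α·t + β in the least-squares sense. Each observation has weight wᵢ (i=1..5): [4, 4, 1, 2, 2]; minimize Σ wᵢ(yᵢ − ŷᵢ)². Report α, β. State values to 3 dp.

α = 1.097, β = 2.123

The normal equations are: 213·α + 35·β = 308;  35·α + 13·β = 66.
(Σwᵢ·t·t = 213, Σwᵢ·t = 35, Σwᵢ·1 = 13, Σwᵢ·t·y = 308, Σwᵢ·y = 66.)
Δ = 213·13 − 35² = 1544.
α = (308·13 − 35·66)/1544 = 847/772; β = (213·66 − 35·308)/1544 = 1639/772.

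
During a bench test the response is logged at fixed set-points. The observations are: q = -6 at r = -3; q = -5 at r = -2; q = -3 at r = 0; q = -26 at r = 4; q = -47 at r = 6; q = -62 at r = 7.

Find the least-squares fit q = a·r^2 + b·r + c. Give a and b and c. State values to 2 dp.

a = -0.93, b = -1.77, c = -3.62

Setting ∂/∂a … = 0 gives: 4050·a + 588·b + 114·c = -5220;  588·a + 114·b + 12·c = -792;  114·a + 12·b + 6·c = -149.
(Σr^2·r^2 = 4050, Σr^2·r = 588, Σr^2 = 114, Σr·r = 114, Σr = 12, Σ1 = 6, Σr^2·q = -5220, Σr·q = -792, Σq = -149.)
Row-reducing yields a = -413/444, b = -2944/1665, c = -24133/6660.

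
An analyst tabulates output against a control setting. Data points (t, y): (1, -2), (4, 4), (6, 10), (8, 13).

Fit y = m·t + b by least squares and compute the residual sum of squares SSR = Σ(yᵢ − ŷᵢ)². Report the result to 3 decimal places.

The normal system AᵀA·[m, b]ᵀ = Aᵀy is [[117, 19]; [19, 4]]·[m, b]ᵀ = [178, 25]ᵀ.
Determinant 117·4 − 19² = 107.
m = (178·4 − 19·25)/107 = 237/107; b = (117·25 − 19·178)/107 = -457/107.
Residuals: 6/107, -63/107, 105/107, -48/107; SSR = 162/107.

SSR = 1.514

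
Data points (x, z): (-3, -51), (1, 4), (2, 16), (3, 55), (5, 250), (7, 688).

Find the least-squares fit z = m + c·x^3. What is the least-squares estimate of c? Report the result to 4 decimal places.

c = 2.0000

Setting ∂/∂m … = 0 gives: 6·m + 477·c = 962;  477·m + 134797·c = 270228.
Eliminating c: 134797·(row 1) − 477·(row 2) gives 581253·m = 134797·962 − 477·270228 = 775958, so m = 775958/581253.
Then c = (270228 − 477·(775958/581253))/134797 = 387498/193751.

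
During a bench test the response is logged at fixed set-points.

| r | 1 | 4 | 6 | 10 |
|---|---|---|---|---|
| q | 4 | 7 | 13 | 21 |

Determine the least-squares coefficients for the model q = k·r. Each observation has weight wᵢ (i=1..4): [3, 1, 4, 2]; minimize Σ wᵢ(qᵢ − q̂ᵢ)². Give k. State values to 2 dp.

k = 2.13

AᵀWA·[k]ᵀ = AᵀWq reads: 363·k = 772.
(Σwᵢ·r·r = 363, Σwᵢ·r·q = 772.)
Hence k = 772 / 363 ≈ 2.12672.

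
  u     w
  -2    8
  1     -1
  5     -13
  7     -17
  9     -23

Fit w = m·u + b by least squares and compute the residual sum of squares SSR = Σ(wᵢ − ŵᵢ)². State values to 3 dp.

Sums needed: Σu·u = 160, Σu = 20, Σ1 = 5.
Right-hand side: Σu·w = -408, Σw = -46.
So MᵀM·[m, b]ᵀ = Mᵀw: [[160, 20]; [20, 5]]·[m, b]ᵀ = [-408, -46]ᵀ.
Δ = 160·5 − 20² = 400.
m = ((-408)·5 − 20·(-46))/400 = -14/5; b = (160·(-46) − 20·(-408))/400 = 2.
Residuals: 2/5, -1/5, -1, 3/5, 1/5; SSR = 8/5.

SSR = 1.600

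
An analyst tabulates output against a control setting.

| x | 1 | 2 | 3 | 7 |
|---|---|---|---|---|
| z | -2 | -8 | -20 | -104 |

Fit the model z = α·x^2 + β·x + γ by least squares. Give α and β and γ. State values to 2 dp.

Entries of AᵀA: Σx^2·x^2 = 2499, Σx^2·x = 379, Σx^2 = 63, Σx·x = 63, Σx = 13, Σ1 = 4.
Right-hand side: Σx^2·z = -5310, Σx·z = -806, Σz = -134.
So AᵀA·[α, β, γ]ᵀ = Aᵀz: [[2499, 379, 63]; [379, 63, 13]; [63, 13, 4]]·[α, β, γ]ᵀ = [-5310, -806, -134]ᵀ.
Solving the 3×3 system (Gaussian elimination) gives α = -915/451, β = -9/11, γ = 502/451.

α = -2.03, β = -0.82, γ = 1.11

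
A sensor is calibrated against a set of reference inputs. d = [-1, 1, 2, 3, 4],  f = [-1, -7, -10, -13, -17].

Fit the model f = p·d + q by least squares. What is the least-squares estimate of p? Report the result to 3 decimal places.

p = -3.149

Entries of XᵀX: Σd·d = 31, Σd = 9, Σ1 = 5.
Moment sums: Σd·f = -133, Σf = -48.
XᵀX·[p, q]ᵀ = Xᵀf becomes [[31, 9]; [9, 5]]·[p, q]ᵀ = [-133, -48]ᵀ.
det = 31·5 − 9² = 74.
p = ((-133)·5 − 9·(-48))/74 = -233/74; q = (31·(-48) − 9·(-133))/74 = -291/74.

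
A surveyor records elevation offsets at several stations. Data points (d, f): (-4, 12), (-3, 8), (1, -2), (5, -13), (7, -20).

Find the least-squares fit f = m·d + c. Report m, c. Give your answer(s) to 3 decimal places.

m = -2.813, c = 0.375

Sums needed: Σd·d = 100, Σd = 6, Σ1 = 5.
Moment sums: Σd·f = -279, Σf = -15.
Normal equations: [[100, 6]; [6, 5]]·[m, c]ᵀ = [-279, -15]ᵀ.
det = 100·5 − 6² = 464.
m = ((-279)·5 − 6·(-15))/464 = -45/16; c = (100·(-15) − 6·(-279))/464 = 3/8.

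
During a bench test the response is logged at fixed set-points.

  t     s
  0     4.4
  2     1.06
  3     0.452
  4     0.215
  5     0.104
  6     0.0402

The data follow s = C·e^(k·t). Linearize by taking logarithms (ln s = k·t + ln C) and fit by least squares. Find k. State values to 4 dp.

With ln sᵢ as the transformed response and tᵢ as the regressor:
AᵀA = [[90.0000, 20.0000]; [20.0000, 6]], rhs = [-39.0143, -6.2686]ᵀ  (here Σt = 20.0000, Σ(t)² = 90.0000, Σln s = -6.2686, Σt·ln s = -39.0143).
Slope k = (n·Σt·ln s − Σt·Σln s)/(n·Σ(t)² − (Σt)²) = (6·-39.0143 − 20.0000·-6.2686)/140.0000 = -0.77653; ln C = (Σln s − k·Σt)/n = 1.54368.

k = -0.7765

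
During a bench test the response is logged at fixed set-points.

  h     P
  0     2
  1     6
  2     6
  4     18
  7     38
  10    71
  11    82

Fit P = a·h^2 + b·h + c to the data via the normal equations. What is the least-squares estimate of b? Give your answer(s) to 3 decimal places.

With design matrix A, AᵀA = [[27315, 2747, 291]; [2747, 291, 35]; [291, 35, 7]] and AᵀP = [19202, 1968, 223]ᵀ.
Row-reducing yields a = 21869/41996, b = 16310/10499, c = 102547/41996.

b = 1.553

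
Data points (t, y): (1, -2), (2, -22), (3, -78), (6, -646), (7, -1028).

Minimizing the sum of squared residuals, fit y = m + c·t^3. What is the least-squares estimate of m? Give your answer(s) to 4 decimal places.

MᵀM·[m, c]ᵀ = Mᵀy reads: 5·m + 595·c = -1776;  595·m + 165099·c = -494424.
(Σ1 = 5, Σt^3 = 595, Σt^3·t^3 = 165099, Σy = -1776, Σt^3·y = -494424.)
Eliminating c: 165099·(row 1) − 595·(row 2) gives 471470·m = 165099·(-1776) − 595·(-494424) = 966456, so m = 483228/235735.
Then c = ((-494424) − 595·(483228/235735))/165099 = -141540/47147.

m = 2.0499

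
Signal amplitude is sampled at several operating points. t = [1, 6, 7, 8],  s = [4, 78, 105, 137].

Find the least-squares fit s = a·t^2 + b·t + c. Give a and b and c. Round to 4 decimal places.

With design matrix M, MᵀM = [[7794, 1072, 150]; [1072, 150, 22]; [150, 22, 4]] and Mᵀs = [16725, 2303, 324]ᵀ.
Solving the 3×3 system (Gaussian elimination) gives a = 997/473, b = 6/473, c = 1785/946.

a = 2.1078, b = 0.0127, c = 1.8869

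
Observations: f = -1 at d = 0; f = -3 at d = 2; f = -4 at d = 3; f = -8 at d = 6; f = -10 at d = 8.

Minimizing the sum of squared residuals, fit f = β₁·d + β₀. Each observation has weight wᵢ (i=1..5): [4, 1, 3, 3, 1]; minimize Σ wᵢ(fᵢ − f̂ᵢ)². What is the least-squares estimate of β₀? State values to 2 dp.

Sums needed: Σwᵢ·d·d = 203, Σwᵢ·d = 37, Σwᵢ·1 = 12.
Right-hand side: Σwᵢ·d·f = -266, Σwᵢ·f = -53.
So XᵀWX·[β₁, β₀]ᵀ = XᵀWf: [[203, 37]; [37, 12]]·[β₁, β₀]ᵀ = [-266, -53]ᵀ.
Δ = 203·12 − 37² = 1067.
β₁ = ((-266)·12 − 37·(-53))/1067 = -1231/1067; β₀ = (203·(-53) − 37·(-266))/1067 = -917/1067.

β₀ = -0.86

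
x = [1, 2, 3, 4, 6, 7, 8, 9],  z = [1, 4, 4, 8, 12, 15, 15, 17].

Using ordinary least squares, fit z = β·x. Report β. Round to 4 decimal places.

β = 1.9346

The normal equations are: 260·β = 503.
Hence β = 503 / 260 ≈ 1.93462.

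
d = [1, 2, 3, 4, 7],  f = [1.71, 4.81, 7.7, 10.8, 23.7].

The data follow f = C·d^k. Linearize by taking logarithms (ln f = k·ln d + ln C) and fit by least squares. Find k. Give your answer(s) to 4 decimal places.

Taking logs, ln f = k·ln d + ln C, so regress ln f on ln d.
XᵀX = [[7.3958, 5.1240]; [5.1240, 5]], rhs = [12.7897, 9.6934]ᵀ  (here Σln d = 5.1240, Σ(ln d)² = 7.3958, Σln f = 9.6934, Σln d·ln f = 12.7897).
Δ = 7.3958·5 − (5.1240)² = 10.7239; k = (12.7897·5 − 5.1240·9.6934)/10.7239 = 1.33159, ln C = (7.3958·9.6934 − 5.1240·12.7897)/10.7239 = 0.57409.

k = 1.3316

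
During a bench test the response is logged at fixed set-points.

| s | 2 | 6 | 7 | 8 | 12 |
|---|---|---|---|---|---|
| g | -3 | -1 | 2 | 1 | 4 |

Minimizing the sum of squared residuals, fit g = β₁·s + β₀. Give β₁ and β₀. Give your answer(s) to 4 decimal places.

β₁ = 0.7115, β₀ = -4.3808

Compute the Gram sums: Σs·s = 297, Σs = 35, Σ1 = 5.
For Aᵀg: Σs·g = 58, Σg = 3.
So AᵀA·[β₁, β₀]ᵀ = Aᵀg: [[297, 35]; [35, 5]]·[β₁, β₀]ᵀ = [58, 3]ᵀ.
Eliminating β₀: 5·(row 1) − 35·(row 2) gives 260·β₁ = 5·58 − 35·3 = 185, so β₁ = 37/52.
Then β₀ = (3 − 35·(37/52))/5 = -1139/260.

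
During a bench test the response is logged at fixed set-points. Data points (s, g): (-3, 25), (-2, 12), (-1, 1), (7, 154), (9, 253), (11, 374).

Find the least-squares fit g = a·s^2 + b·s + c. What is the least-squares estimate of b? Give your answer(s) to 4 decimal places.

b = 0.8274

Normal-equation sums: Σs^2·s^2 = 23701, Σs^2·s = 2367, Σs^2 = 265, Σs·s = 265, Σs = 21, Σ1 = 6.
Right-hand side: Σs^2·g = 73567, Σs·g = 7369, Σg = 819.
AᵀA·[a, b, c]ᵀ = Aᵀg becomes [[23701, 2367, 265]; [2367, 265, 21]; [265, 21, 6]]·[a, b, c]ᵀ = [73567, 7369, 819]ᵀ.
Inverting the 3×3 Gram matrix, [a, b, c]ᵀ = [1019547/337850, 279539/337850, 54073/168925]ᵀ.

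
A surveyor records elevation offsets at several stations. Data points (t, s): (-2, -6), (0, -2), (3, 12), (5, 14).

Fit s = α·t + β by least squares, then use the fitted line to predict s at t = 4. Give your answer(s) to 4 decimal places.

AᵀA·[α, β]ᵀ = Aᵀs reads: 38·α + 6·β = 118;  6·α + 4·β = 18.
Eliminating β: 4·(row 1) − 6·(row 2) gives 116·α = 4·118 − 6·18 = 364, so α = 91/29.
Then β = (18 − 6·(91/29))/4 = -6/29.
At t = 4: ŝ = (91/29)·(4) + (-6/29)·(1) = 358/29.

ŝ = 12.3448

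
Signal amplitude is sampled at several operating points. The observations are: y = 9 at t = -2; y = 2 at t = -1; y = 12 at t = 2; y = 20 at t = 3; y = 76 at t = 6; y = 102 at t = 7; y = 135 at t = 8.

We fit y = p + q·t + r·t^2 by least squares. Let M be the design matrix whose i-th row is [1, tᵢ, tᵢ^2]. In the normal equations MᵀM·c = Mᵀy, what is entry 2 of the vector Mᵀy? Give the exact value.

Entry 2 ↔ basis t, so (Mᵀy)_{2} = Σᵢ (t)·yᵢ = (-2)·(9) + (-1)·(2) + (2)·(12) + (3)·(20) + (6)·(76) + (7)·(102) + (8)·(135) = 2314.

2314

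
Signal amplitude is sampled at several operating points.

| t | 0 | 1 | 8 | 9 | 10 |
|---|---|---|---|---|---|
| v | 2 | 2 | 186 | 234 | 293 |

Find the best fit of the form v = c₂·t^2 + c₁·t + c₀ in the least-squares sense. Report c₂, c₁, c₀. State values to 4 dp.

c₂ = 3.0993, c₁ = -1.8862, c₀ = 1.4764

Forming AᵀA = [[20658, 2242, 246]; [2242, 246, 28]; [246, 28, 5]] and Aᵀv = [60160, 6526, 717]ᵀ gives AᵀA·[c₂, c₁, c₀]ᵀ = Aᵀv.
Solving the 3×3 system (Gaussian elimination) gives c₂ = 30801/9938, c₁ = -18745/9938, c₀ = 7336/4969.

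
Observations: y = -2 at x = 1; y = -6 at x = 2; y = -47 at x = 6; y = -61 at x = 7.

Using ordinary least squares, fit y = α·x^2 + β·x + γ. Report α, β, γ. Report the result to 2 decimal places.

Sums needed: Σx^2·x^2 = 3714, Σx^2·x = 568, Σx^2 = 90, Σx·x = 90, Σx = 16, Σ1 = 4.
Moment sums: Σx^2·y = -4707, Σx·y = -723, Σy = -116.
Normal equations: [[3714, 568, 90]; [568, 90, 16]; [90, 16, 4]]·[α, β, γ]ᵀ = [-4707, -723, -116]ᵀ.
Row-reducing yields α = -1, β = -51/26, γ = 35/26.

α = -1.00, β = -1.96, γ = 1.35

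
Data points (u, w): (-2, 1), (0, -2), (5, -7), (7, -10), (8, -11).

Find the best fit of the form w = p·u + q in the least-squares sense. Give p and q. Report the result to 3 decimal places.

The normal system AᵀA·[p, q]ᵀ = Aᵀw is [[142, 18]; [18, 5]]·[p, q]ᵀ = [-195, -29]ᵀ.
Eliminating q: 5·(row 1) − 18·(row 2) gives 386·p = 5·(-195) − 18·(-29) = -453, so p = -453/386.
Then q = ((-29) − 18·(-453/386))/5 = -304/193.

p = -1.174, q = -1.575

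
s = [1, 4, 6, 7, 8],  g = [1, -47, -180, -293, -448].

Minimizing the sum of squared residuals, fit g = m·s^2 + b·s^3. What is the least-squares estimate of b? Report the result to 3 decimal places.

Normal-equation sums: Σs^2·s^2 = 8050, Σs^2·s^3 = 58376, Σs^3·s^3 = 430546.
For Mᵀg: Σs^2·g = -50260, Σs^3·g = -371762.
Eliminating b: 430546·(row 1) − 58376·(row 2) gives 58137924·m = 430546·(-50260) − 58376·(-371762) = 62736552, so m = 5228046/4844827.
Then b = ((-371762) − 58376·(5228046/4844827))/430546 = -4892195/4844827.

b = -1.010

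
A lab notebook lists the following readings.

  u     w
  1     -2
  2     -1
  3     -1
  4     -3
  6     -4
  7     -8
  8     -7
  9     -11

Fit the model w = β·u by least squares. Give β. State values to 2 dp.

The normal equations are: 260·β = -254.
(Σu·u = 260, Σu·w = -254.)
Hence β = -254 / 260 ≈ -0.976923.

β = -0.98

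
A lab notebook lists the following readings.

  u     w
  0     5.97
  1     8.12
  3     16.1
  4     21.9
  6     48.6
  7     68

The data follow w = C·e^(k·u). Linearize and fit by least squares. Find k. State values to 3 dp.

Linearized form: ln w = k·u + ln C. From the 6 transformed points,
Sums: Σu = 21.0000, Σ(u)² = 111.0000, Σln w = 17.8495, Σu·ln w = 75.6150.
Normal system: [[111.0000, 21.0000]; [21.0000, 6]]·[k, ln C]ᵀ = [75.6150, 17.8495]ᵀ.
Slope k = (n·Σu·ln w − Σu·Σln w)/(n·Σ(u)² − (Σu)²) = (6·75.6150 − 21.0000·17.8495)/225.0000 = 0.35045; ln C = (Σln w − k·Σu)/n = 1.74836.

k = 0.350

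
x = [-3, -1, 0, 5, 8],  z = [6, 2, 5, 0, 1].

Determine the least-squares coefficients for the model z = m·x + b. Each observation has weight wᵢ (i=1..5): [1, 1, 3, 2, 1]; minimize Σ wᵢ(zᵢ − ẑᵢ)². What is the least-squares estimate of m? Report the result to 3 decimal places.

m = -0.543

Setting ∂/∂m … = 0 gives: 124·m + 14·b = -12;  14·m + 8·b = 24.
Determinant 124·8 − 14² = 796.
m = ((-12)·8 − 14·24)/796 = -108/199; b = (124·24 − 14·(-12))/796 = 786/199.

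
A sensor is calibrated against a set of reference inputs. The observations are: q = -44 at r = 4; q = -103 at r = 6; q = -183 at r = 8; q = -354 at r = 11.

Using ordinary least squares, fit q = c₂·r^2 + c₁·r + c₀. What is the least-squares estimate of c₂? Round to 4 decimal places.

c₂ = -3.1002

Setting ∂/∂c₂ … = 0 gives: 20289·c₂ + 2123·c₁ + 237·c₀ = -58958;  2123·c₂ + 237·c₁ + 29·c₀ = -6152;  237·c₂ + 29·c₁ + 4·c₀ = -684.
(Σr^2·r^2 = 20289, Σr^2·r = 2123, Σr^2 = 237, Σr·r = 237, Σr = 29, Σ1 = 4, Σr^2·q = -58958, Σr·q = -6152, Σq = -684.)
Row-reducing yields c₂ = -20325/6556, c₁ = 15149/6556, c₀ = -13325/3278.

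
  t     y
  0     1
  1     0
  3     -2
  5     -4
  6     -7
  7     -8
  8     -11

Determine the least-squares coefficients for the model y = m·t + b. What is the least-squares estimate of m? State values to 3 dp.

m = -1.428

The normal equations are: 184·m + 30·b = -212;  30·m + 7·b = -31.
(Σt·t = 184, Σt = 30, Σ1 = 7, Σt·y = -212, Σy = -31.)
Eliminating b: 7·(row 1) − 30·(row 2) gives 388·m = 7·(-212) − 30·(-31) = -554, so m = -277/194.
Then b = ((-31) − 30·(-277/194))/7 = 164/97.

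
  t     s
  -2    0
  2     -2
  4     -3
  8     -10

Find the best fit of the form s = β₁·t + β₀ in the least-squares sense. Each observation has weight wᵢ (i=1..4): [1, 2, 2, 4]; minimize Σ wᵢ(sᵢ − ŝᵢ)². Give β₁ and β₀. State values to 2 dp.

Compute the Gram sums: Σwᵢ·t·t = 300, Σwᵢ·t = 42, Σwᵢ·1 = 9.
And Σwᵢ·t·s = -352, Σwᵢ·s = -50.
AᵀWA·[β₁, β₀]ᵀ = AᵀWs becomes [[300, 42]; [42, 9]]·[β₁, β₀]ᵀ = [-352, -50]ᵀ.
Eliminating β₀: 9·(row 1) − 42·(row 2) gives 936·β₁ = 9·(-352) − 42·(-50) = -1068, so β₁ = -89/78.
Then β₀ = ((-50) − 42·(-89/78))/9 = -3/13.

β₁ = -1.14, β₀ = -0.23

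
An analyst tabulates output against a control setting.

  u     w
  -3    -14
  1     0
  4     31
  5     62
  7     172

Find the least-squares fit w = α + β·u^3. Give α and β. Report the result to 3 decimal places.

α = -0.703, β = 0.503

Normal-equation sums: Σ1 = 5, Σu^3 = 506, Σu^3·u^3 = 138100.
Moment sums: Σw = 251, Σu^3·w = 69108.
Normal equations: [[5, 506]; [506, 138100]]·[α, β]ᵀ = [251, 69108]ᵀ.
det = 5·138100 − 506² = 434464.
α = (251·138100 − 506·69108)/434464 = -76387/108616; β = (5·69108 − 506·251)/434464 = 109267/217232.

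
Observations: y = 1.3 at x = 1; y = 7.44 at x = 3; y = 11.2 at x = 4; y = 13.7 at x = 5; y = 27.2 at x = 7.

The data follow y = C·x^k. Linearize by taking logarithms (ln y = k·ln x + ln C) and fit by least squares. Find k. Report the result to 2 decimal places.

k = 1.53

Linearized form: ln y = k·ln x + ln C. From the 5 transformed points,
AᵀA = [[9.5056, 6.0403]; [6.0403, 5]], rhs = [16.1942, 10.6058]ᵀ  (here Σln x = 6.0403, Σ(ln x)² = 9.5056, Σln y = 10.6058, Σln x·ln y = 16.1942).
Slope k = (n·Σln x·ln y − Σln x·Σln y)/(n·Σ(ln x)² − (Σln x)²) = (5·16.1942 − 6.0403·10.6058)/11.0434 = 1.53120; ln C = (Σln y − k·Σln x)/n = 0.27138.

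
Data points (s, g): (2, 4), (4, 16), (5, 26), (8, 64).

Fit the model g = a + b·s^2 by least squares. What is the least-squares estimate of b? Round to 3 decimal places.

b = 0.999

Entries of XᵀX: Σ1 = 4, Σs^2 = 109, Σs^2·s^2 = 4993.
And Σg = 110, Σs^2·g = 5018.
Normal equations: [[4, 109]; [109, 4993]]·[a, b]ᵀ = [110, 5018]ᵀ.
Δ = 4·4993 − 109² = 8091.
a = (110·4993 − 109·5018)/8091 = 252/899; b = (4·5018 − 109·110)/8091 = 898/899.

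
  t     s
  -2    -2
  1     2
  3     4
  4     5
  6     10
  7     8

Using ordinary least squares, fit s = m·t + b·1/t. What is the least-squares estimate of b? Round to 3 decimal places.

b = 0.309

Forming XᵀX = [[115, 6]; [6, 10385/7056]] and Xᵀs = [154, 235/28]ᵀ gives XᵀX·[m, b]ᵀ = Xᵀs.
Δ = 115·(10385/7056) − 6² = 940259/7056.
m = (154·(10385/7056) − 6·(235/28))/(940259/7056) = 1243970/940259; b = (115·(235/28) − 6·154)/(940259/7056) = 290556/940259.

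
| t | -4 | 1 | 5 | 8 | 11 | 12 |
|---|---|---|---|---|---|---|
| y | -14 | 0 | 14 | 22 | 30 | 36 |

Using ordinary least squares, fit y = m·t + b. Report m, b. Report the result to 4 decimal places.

Entries of MᵀM: Σt·t = 371, Σt = 33, Σ1 = 6.
And Σt·y = 1064, Σy = 88.
MᵀM·[m, b]ᵀ = Mᵀy becomes [[371, 33]; [33, 6]]·[m, b]ᵀ = [1064, 88]ᵀ.
Determinant 371·6 − 33² = 1137.
m = (1064·6 − 33·88)/1137 = 1160/379; b = (371·88 − 33·1064)/1137 = -2464/1137.

m = 3.0607, b = -2.1671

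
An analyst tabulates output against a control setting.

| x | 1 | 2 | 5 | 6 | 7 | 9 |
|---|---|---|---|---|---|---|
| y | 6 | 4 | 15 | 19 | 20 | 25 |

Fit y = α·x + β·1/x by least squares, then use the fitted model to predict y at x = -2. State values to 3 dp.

ŷ = -6.704

AᵀA·[α, β]ᵀ = Aᵀy reads: 196·α + 6·β = 568;  6·α + (268013/198450)·β = 2495/126.
Determinant 196·(268013/198450) − 6² = 463126/2025.
α = (568·(268013/198450) − 6·(2495/126))/(463126/2025) = 64326817/22693174; β = (196·(2495/126) − 6·568)/(463126/2025) = 479025/231563.
At x = -2: ŷ = (64326817/22693174)·(-2) + (479025/231563)·(-1/2) = -152125859/22693174.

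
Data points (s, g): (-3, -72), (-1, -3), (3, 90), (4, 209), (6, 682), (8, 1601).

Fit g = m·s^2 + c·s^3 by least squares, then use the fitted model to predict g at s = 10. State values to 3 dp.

ĝ = 3101.708

With design matrix X, XᵀX = [[5811, 41567]; [41567, 314355]] and Xᵀg = [130519, 984777]ᵀ.
Eliminating c: 314355·(row 1) − 41567·(row 2) gives 98901416·m = 314355·130519 − 41567·984777 = 95074686, so m = 47537343/49450708.
Then c = (984777 − 41567·(47537343/49450708))/314355 = 148627937/49450708.
At s = 10: ĝ = (47537343/49450708)·(100) + (148627937/49450708)·(1000) = 38345417825/12362677.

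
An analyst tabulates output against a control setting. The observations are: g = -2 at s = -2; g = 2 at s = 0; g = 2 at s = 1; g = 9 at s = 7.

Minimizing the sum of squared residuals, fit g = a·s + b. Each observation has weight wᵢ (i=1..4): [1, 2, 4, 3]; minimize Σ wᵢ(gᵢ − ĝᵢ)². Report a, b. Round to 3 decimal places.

Compute the Gram sums: Σwᵢ·s·s = 155, Σwᵢ·s = 23, Σwᵢ·1 = 10.
Moment sums: Σwᵢ·s·g = 201, Σwᵢ·g = 37.
So MᵀWM·[a, b]ᵀ = MᵀWg: [[155, 23]; [23, 10]]·[a, b]ᵀ = [201, 37]ᵀ.
Δ = 155·10 − 23² = 1021.
a = (201·10 − 23·37)/1021 = 1159/1021; b = (155·37 − 23·201)/1021 = 1112/1021.

a = 1.135, b = 1.089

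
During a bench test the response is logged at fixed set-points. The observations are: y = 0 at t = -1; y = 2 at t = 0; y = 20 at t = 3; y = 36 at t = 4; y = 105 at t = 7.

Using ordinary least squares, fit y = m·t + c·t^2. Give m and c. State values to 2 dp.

From the data, Σt·t = 75, Σt·t^2 = 433, Σt^2·t^2 = 2739.
Right-hand side: Σt·y = 939, Σt^2·y = 5901.
So AᵀA·[m, c]ᵀ = Aᵀy: [[75, 433]; [433, 2739]]·[m, c]ᵀ = [939, 5901]ᵀ.
Eliminating c: 2739·(row 1) − 433·(row 2) gives 17936·m = 2739·939 − 433·5901 = 16788, so m = 4197/4484.
Then c = (5901 − 433·(4197/4484))/2739 = 8997/4484.

m = 0.94, c = 2.01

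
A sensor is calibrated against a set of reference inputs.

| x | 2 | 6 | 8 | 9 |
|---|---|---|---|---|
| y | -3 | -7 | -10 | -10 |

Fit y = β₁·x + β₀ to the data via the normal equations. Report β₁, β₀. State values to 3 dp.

β₁ = -1.061, β₀ = -0.870

With design matrix A, AᵀA = [[185, 25]; [25, 4]] and Aᵀy = [-218, -30]ᵀ.
Determinant 185·4 − 25² = 115.
β₁ = ((-218)·4 − 25·(-30))/115 = -122/115; β₀ = (185·(-30) − 25·(-218))/115 = -20/23.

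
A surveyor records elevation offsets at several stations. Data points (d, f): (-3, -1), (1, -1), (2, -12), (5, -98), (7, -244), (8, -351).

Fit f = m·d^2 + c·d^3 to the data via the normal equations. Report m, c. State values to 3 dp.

Compute the Gram sums: Σd^2·d^2 = 7220, Σd^2·d^3 = 52490, Σd^3·d^3 = 396212.
For Mᵀf: Σd^2·f = -36928, Σd^3·f = -275724.
det = 7220·396212 − 52490² = 105450540.
m = ((-36928)·396212 − 52490·(-275724))/105450540 = -39640994/26362635; c = (7220·(-275724) − 52490·(-36928))/105450540 = -2618828/5272527.

m = -1.504, c = -0.497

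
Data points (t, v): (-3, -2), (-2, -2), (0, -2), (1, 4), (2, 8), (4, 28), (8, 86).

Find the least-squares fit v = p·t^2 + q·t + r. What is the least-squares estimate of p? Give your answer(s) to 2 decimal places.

Normal-equation sums: Σt^2·t^2 = 4466, Σt^2·t = 550, Σt^2 = 98, Σt·t = 98, Σt = 10, Σ1 = 7.
And Σt^2·v = 5962, Σt·v = 830, Σv = 120.
Normal equations: [[4466, 550, 98]; [550, 98, 10]; [98, 10, 7]]·[p, q, r]ᵀ = [5962, 830, 120]ᵀ.
Inverting the 3×3 Gram matrix, [p, q, r]ᵀ = [12899/13258, 5875/1894, -6028/6629]ᵀ.

p = 0.97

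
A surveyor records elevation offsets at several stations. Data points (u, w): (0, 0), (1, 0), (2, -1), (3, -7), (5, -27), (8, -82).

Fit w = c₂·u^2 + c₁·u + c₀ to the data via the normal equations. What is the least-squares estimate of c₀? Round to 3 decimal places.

c₀ = -0.358

Entries of AᵀA: Σu^2·u^2 = 4819, Σu^2·u = 673, Σu^2 = 103, Σu·u = 103, Σu = 19, Σ1 = 6.
Moment sums: Σu^2·w = -5990, Σu·w = -814, Σw = -117.
Normal equations: [[4819, 673, 103]; [673, 103, 19]; [103, 19, 6]]·[c₂, c₁, c₀]ᵀ = [-5990, -814, -117]ᵀ.
Inverting the 3×3 Gram matrix, [c₂, c₁, c₀]ᵀ = [-50161/31152, 83617/31152, -169/472]ᵀ.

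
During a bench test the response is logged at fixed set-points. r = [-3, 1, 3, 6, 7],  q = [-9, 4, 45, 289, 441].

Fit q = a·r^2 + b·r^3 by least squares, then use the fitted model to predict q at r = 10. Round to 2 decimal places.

The normal equations are: 3860·a + 24584·b = 32341;  24584·a + 165764·b = 215149.
(Σr^2·r^2 = 3860, Σr^2·r^3 = 24584, Σr^3·r^3 = 165764, Σr^2·q = 32341, Σr^3·q = 215149.)
Eliminating b: 165764·(row 1) − 24584·(row 2) gives 35475984·a = 165764·32341 − 24584·215149 = 71750508, so a = 5979209/2956332.
Then b = (215149 − 24584·(5979209/2956332))/165764 = 2950333/2956332.
At r = 10: q̂ = (5979209/2956332)·(100) + (2950333/2956332)·(1000) = 295687825/246361.

q̂ = 1200.22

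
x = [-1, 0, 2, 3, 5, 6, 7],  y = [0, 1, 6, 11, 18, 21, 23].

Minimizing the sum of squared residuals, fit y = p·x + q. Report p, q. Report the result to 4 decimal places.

With design matrix A, AᵀA = [[124, 22]; [22, 7]] and Aᵀy = [422, 80]ᵀ.
Eliminating q: 7·(row 1) − 22·(row 2) gives 384·p = 7·422 − 22·80 = 1194, so p = 199/64.
Then q = (80 − 22·(199/64))/7 = 53/32.

p = 3.1094, q = 1.6563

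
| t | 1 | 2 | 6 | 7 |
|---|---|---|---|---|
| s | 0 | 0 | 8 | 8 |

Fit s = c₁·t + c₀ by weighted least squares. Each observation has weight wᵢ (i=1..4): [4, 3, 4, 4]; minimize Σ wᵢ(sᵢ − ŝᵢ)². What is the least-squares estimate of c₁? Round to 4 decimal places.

The normal equations are: 356·c₁ + 62·c₀ = 416;  62·c₁ + 15·c₀ = 64.
(Σwᵢ·t·t = 356, Σwᵢ·t = 62, Σwᵢ·1 = 15, Σwᵢ·t·s = 416, Σwᵢ·s = 64.)
det = 356·15 − 62² = 1496.
c₁ = (416·15 − 62·64)/1496 = 284/187; c₀ = (356·64 − 62·416)/1496 = -376/187.

c₁ = 1.5187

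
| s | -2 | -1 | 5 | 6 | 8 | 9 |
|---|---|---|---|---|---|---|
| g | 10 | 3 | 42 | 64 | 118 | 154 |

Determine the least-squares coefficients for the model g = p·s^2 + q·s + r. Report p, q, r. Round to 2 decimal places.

p = 2.11, q = -1.82, r = -1.56

From the data, Σs^2·s^2 = 12595, Σs^2·s = 1573, Σs^2 = 211, Σs·s = 211, Σs = 25, Σ1 = 6.
And Σs^2·g = 23423, Σs·g = 2901, Σg = 391.
Normal equations: [[12595, 1573, 211]; [1573, 211, 25]; [211, 25, 6]]·[p, q, r]ᵀ = [23423, 2901, 391]ᵀ.
Inverting the 3×3 Gram matrix, [p, q, r]ᵀ = [226411/107160, -194713/107160, -13963/8930]ᵀ.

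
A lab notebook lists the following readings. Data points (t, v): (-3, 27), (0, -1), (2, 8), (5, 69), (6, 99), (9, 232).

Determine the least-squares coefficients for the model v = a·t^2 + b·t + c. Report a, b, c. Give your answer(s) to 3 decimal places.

a = 2.975, b = -0.830, c = -1.888

With design matrix M, MᵀM = [[8579, 1051, 155]; [1051, 155, 19]; [155, 19, 6]] and Mᵀv = [24356, 2962, 434]ᵀ.
Row-reducing yields a = 357163/120060, b = -99707/120060, c = -18886/10005.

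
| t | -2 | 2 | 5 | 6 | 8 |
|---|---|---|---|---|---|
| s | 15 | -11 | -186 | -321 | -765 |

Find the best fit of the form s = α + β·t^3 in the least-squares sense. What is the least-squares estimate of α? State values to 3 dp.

α = 1.925

The normal equations are: 5·α + 853·β = -1268;  853·α + 324553·β = -484474.
(Σ1 = 5, Σt^3 = 853, Σt^3·t^3 = 324553, Σs = -1268, Σt^3·s = -484474.)
det = 5·324553 − 853² = 895156.
α = ((-1268)·324553 − 853·(-484474))/895156 = 861559/447578; β = (5·(-484474) − 853·(-1268))/895156 = -670383/447578.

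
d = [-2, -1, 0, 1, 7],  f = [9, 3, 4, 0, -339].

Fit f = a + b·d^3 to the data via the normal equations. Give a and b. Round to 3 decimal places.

Compute the Gram sums: Σ1 = 5, Σd^3 = 335, Σd^3·d^3 = 117715.
For Xᵀf: Σf = -323, Σd^3·f = -116352.
Δ = 5·117715 − 335² = 476350.
a = ((-323)·117715 − 335·(-116352))/476350 = 38239/19054; b = (5·(-116352) − 335·(-323))/476350 = -94711/95270.

a = 2.007, b = -0.994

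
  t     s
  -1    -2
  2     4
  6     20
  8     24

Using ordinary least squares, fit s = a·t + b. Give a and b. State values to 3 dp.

Compute the Gram sums: Σt·t = 105, Σt = 15, Σ1 = 4.
And Σt·s = 322, Σs = 46.
Eliminating b: 4·(row 1) − 15·(row 2) gives 195·a = 4·322 − 15·46 = 598, so a = 46/15.
Then b = (46 − 15·(46/15))/4 = 0.

a = 3.067, b = 0.000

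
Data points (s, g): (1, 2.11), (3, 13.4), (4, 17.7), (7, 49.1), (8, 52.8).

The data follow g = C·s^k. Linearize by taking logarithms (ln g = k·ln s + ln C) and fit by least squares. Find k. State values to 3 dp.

k = 1.568

Let Y = ln g. Fitting Y = k·ln s + ln C by least squares:
Sums: Σln s = 6.5103, Σ(ln s)² = 11.2394, Σln g = 14.0759, Σln s·ln g = 22.6600.
Normal system: [[11.2394, 6.5103]; [6.5103, 5]]·[k, ln C]ᵀ = [22.6600, 14.0759]ᵀ.
Solving (det = 13.8136): k = 1.56820, ln C = 0.77329.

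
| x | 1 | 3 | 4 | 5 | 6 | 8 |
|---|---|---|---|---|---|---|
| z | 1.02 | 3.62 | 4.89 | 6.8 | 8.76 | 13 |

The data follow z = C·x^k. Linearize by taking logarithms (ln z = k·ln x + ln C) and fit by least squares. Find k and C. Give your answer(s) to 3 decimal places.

k = 1.213, C = 0.981

With ln zᵢ as the transformed response and ln xᵢ as the regressor:
Σln x = 7.9655, Σ(ln x)² = 13.2535, Σln z = 9.5455, Σln x·ln z = 15.9210.
Equations: 13.2535·k + 7.9655·ln C = 15.9210;  7.9655·k + 6·ln C = 9.5455.
Solving (det = 16.0713): k = 1.21274, ln C = -0.01910, so C = exp(-0.01910) = 0.98108.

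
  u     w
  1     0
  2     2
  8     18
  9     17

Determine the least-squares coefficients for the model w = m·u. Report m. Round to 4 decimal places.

Entries of XᵀX: Σu·u = 150.
And Σu·w = 301.
Hence m = 301 / 150 ≈ 2.00667.

m = 2.0067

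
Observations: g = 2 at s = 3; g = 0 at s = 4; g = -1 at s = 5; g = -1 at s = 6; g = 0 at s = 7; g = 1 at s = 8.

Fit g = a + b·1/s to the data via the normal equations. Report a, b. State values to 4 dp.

Sums needed: Σ1 = 6, Σ1/s = 341/280, Σ1/s·1/s = 195749/705600.
Right-hand side: Σg = 1, Σ1/s·g = 17/40.
MᵀM·[a, b]ᵀ = Mᵀg becomes [[6, 341/280]; [341/280, 195749/705600]]·[a, b]ᵀ = [1, 17/40]ᵀ.
det = 6·(195749/705600) − (341/280)² = 8531/47040.
a = (1·(195749/705600) − (341/280)·(17/40))/(8531/47040) = -169462/127965; b = (6·(17/40) − (341/280)·1)/(8531/47040) = 62664/8531.

a = -1.3243, b = 7.3454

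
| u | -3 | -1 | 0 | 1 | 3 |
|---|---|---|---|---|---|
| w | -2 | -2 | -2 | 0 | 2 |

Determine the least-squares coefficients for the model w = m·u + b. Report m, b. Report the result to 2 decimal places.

Sums needed: Σu·u = 20, Σu = 0, Σ1 = 5.
Right-hand side: Σu·w = 14, Σw = -4.
Eliminating b: 5·(row 1) − 0·(row 2) gives 100·m = 5·14 − 0·(-4) = 70, so m = 7/10.
Then b = ((-4) − 0·(7/10))/5 = -4/5.

m = 0.70, b = -0.80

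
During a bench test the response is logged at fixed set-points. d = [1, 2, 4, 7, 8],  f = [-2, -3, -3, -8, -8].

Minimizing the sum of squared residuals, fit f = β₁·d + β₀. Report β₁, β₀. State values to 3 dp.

β₁ = -0.925, β₀ = -0.731

The normal system AᵀA·[β₁, β₀]ᵀ = Aᵀf is [[134, 22]; [22, 5]]·[β₁, β₀]ᵀ = [-140, -24]ᵀ.
Δ = 134·5 − 22² = 186.
β₁ = ((-140)·5 − 22·(-24))/186 = -86/93; β₀ = (134·(-24) − 22·(-140))/186 = -68/93.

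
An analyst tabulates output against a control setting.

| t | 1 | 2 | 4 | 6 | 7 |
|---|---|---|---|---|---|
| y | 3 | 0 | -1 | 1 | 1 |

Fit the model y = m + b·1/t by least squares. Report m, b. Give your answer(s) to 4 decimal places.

m = -0.3351, b = 2.7557

The normal equations are: 5·m + (173/84)·b = 4;  (173/84)·m + (9601/7056)·b = 257/84.
Eliminating b: (9601/7056)·(row 1) − (173/84)·(row 2) gives (4519/1764)·m = (9601/7056)·4 − (173/84)·(257/84) = -673/784, so m = -6057/18076.
Then b = ((257/84) − (173/84)·(-6057/18076))/(9601/7056) = 12453/4519.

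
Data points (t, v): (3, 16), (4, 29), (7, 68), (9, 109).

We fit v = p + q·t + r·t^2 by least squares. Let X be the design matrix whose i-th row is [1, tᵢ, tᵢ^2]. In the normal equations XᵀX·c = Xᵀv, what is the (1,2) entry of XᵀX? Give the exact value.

Row 1 ↔ basis 1, column 2 ↔ basis t, so (XᵀX)_{1,2} = Σᵢ t = (1)·(3) + (1)·(4) + (1)·(7) + (1)·(9) = 23.

23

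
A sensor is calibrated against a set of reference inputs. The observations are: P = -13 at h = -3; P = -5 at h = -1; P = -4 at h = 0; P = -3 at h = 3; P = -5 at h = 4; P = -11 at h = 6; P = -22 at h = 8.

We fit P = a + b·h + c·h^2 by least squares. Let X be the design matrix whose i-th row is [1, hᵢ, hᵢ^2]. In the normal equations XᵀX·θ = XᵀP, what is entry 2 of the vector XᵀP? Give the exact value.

Entry 2 ↔ basis h, so (XᵀP)_{2} = Σᵢ (h)·Pᵢ = (-3)·(-13) + (-1)·(-5) + (0)·(-4) + (3)·(-3) + (4)·(-5) + (6)·(-11) + (8)·(-22) = -227.

-227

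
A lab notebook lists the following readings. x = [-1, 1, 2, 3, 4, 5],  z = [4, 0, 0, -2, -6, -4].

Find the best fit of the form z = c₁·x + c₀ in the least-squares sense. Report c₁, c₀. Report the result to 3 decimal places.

Sums needed: Σx·x = 56, Σx = 14, Σ1 = 6.
And Σx·z = -54, Σz = -8.
So MᵀM·[c₁, c₀]ᵀ = Mᵀz: [[56, 14]; [14, 6]]·[c₁, c₀]ᵀ = [-54, -8]ᵀ.
Eliminating c₀: 6·(row 1) − 14·(row 2) gives 140·c₁ = 6·(-54) − 14·(-8) = -212, so c₁ = -53/35.
Then c₀ = ((-8) − 14·(-53/35))/6 = 11/5.

c₁ = -1.514, c₀ = 2.200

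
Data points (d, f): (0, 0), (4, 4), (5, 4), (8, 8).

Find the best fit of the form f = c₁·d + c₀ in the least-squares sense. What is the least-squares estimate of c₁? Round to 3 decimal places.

Forming MᵀM = [[105, 17]; [17, 4]] and Mᵀf = [100, 16]ᵀ gives MᵀM·[c₁, c₀]ᵀ = Mᵀf.
det = 105·4 − 17² = 131.
c₁ = (100·4 − 17·16)/131 = 128/131; c₀ = (105·16 − 17·100)/131 = -20/131.

c₁ = 0.977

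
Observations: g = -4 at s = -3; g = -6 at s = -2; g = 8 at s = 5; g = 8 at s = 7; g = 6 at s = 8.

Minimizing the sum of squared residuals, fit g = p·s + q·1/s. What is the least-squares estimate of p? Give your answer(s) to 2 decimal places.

With design matrix X, XᵀX = [[151, 5]; [5, 308449/705600]] and Xᵀg = [168, 3287/420]ᵀ.
Determinant 151·(308449/705600) − 5² = 28935799/705600.
p = (168·(308449/705600) − 5·(3287/420))/(28935799/705600) = 24208632/28935799; q = (151·(3287/420) − 5·168)/(28935799/705600) = 241142160/28935799.

p = 0.84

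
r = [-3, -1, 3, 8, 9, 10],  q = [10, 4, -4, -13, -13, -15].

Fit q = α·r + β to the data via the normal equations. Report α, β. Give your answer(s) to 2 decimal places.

α = -1.87, β = 2.93

Normal-equation sums: Σr·r = 264, Σr = 26, Σ1 = 6.
Moment sums: Σr·q = -417, Σq = -31.
So MᵀM·[α, β]ᵀ = Mᵀq: [[264, 26]; [26, 6]]·[α, β]ᵀ = [-417, -31]ᵀ.
Δ = 264·6 − 26² = 908.
α = ((-417)·6 − 26·(-31))/908 = -424/227; β = (264·(-31) − 26·(-417))/908 = 1329/454.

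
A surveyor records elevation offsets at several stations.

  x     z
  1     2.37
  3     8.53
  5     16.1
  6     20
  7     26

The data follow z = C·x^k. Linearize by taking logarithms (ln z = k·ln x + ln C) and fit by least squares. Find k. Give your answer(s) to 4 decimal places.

Let Y = ln z. Fitting Y = k·ln x + ln C by least squares:
Over the data: Σln x = 6.4457, Σ(ln x)² = 10.7942, Σln z = 12.0391, Σln x·ln z = 18.5349.
Normal system: [[10.7942, 6.4457]; [6.4457, 5]]·[k, ln C]ᵀ = [18.5349, 12.0391]ᵀ.
Solving (det = 12.4237): k = 1.21330, ln C = 0.84371.

k = 1.2133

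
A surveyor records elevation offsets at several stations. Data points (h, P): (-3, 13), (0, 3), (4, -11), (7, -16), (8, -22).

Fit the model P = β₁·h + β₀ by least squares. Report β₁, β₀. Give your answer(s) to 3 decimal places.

β₁ = -3.058, β₀ = 3.184

Entries of XᵀX: Σh·h = 138, Σh = 16, Σ1 = 5.
And Σh·P = -371, ΣP = -33.
Normal equations: [[138, 16]; [16, 5]]·[β₁, β₀]ᵀ = [-371, -33]ᵀ.
Determinant 138·5 − 16² = 434.
β₁ = ((-371)·5 − 16·(-33))/434 = -1327/434; β₀ = (138·(-33) − 16·(-371))/434 = 691/217.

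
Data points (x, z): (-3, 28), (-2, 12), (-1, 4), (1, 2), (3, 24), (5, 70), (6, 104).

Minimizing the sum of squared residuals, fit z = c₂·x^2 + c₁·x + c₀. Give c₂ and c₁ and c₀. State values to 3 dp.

c₂ = 2.988, c₁ = -0.629, c₀ = -0.619

MᵀM·[c₂, c₁, c₀]ᵀ = Mᵀz reads: 2101·c₂ + 333·c₁ + 85·c₀ = 6016;  333·c₂ + 85·c₁ + 9·c₀ = 936;  85·c₂ + 9·c₁ + 7·c₀ = 244.
Solving the 3×3 system (Gaussian elimination) gives c₂ = 12392/4147, c₁ = -90/143, c₀ = -2566/4147.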